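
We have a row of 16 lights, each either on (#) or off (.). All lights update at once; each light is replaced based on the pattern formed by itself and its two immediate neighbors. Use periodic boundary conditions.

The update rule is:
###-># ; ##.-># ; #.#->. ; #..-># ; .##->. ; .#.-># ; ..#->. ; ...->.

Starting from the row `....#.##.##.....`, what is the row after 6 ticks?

....#..#..##....
....##.##..##...
.....#..##..##..
.....##..##..##.
......##..##..##
#......##..##..#

#......##..##..#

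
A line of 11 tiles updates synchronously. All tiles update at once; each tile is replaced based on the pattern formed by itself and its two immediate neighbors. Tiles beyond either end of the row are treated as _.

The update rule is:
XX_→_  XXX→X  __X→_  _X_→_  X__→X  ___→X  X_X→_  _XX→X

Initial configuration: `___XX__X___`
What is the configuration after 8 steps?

step 1: XX_X_X__XXX
step 2: X_____X_XX_
step 3: _XXXX___X_X
step 4: _XXX_XX____
step 5: _XX__X_XXXX
step 6: _X_X___XXX_
step 7: ____XX_XX_X
step 8: XXX_X__X___

XXX_X__X___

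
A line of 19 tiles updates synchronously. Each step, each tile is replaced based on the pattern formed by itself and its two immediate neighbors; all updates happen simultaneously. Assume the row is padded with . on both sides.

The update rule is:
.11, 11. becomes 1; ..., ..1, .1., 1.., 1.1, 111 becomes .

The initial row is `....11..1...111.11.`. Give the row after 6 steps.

....11..........11.

....11......1.1.11.
....11..........11.
....11..........11.  (fixed point — unchanged through step 6)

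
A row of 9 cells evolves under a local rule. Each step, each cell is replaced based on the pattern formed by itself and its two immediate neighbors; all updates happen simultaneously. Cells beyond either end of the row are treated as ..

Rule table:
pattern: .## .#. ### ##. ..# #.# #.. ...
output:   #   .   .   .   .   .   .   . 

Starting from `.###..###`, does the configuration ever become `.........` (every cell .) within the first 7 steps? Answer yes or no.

yes

step 1: .#....#..
step 2: .........
all cells are . at step 2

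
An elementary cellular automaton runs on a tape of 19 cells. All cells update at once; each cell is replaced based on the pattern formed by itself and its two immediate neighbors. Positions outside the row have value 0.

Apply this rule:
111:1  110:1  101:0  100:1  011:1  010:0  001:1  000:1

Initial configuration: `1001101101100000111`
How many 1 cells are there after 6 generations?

0111101101111111111
1111101101111111111
1111101101111111111  (fixed point — unchanged through generation 6)
count of 1: 17

17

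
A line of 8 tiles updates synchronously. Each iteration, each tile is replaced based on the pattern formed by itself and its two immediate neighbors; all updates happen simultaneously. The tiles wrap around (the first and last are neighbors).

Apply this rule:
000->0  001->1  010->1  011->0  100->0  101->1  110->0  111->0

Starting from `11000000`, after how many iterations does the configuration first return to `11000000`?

iteration 1: 00000001
iteration 2: 00000011
iteration 3: 00000100
iteration 4: 00001100
iteration 5: 00010000
iteration 6: 00110000
iteration 7: 01000000
iteration 8: 11000000

8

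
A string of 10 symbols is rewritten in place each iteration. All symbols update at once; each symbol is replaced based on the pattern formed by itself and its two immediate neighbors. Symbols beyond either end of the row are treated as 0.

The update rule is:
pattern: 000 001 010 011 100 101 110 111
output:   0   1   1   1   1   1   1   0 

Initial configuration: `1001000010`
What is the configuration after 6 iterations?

1111100111
1000111101
1101100111
1111111101
1000000111
1100001101

1100001101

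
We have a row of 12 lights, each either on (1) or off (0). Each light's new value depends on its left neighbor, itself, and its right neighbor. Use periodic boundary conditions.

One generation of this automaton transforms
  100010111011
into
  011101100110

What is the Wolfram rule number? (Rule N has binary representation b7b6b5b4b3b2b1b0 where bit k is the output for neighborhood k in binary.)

position 7: 111 → 0  (bit 7 = 0)
position 0: 110 → 0  (bit 6 = 0)
position 5: 101 → 1  (bit 5 = 1)
position 1: 100 → 1  (bit 4 = 1)
position 6: 011 → 1  (bit 3 = 1)
position 4: 010 → 0  (bit 2 = 0)
position 3: 001 → 1  (bit 1 = 1)
position 2: 000 → 1  (bit 0 = 1)
bits b7..b0 = 00111011 = 59

59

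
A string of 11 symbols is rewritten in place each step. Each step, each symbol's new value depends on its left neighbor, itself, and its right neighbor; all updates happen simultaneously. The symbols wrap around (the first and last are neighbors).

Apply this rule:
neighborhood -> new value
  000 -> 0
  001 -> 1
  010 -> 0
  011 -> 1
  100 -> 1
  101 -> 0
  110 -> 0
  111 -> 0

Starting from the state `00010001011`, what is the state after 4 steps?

00000110001

step 1: 10101010010
step 2: 00000001100
step 3: 00000011010
step 4: 00000110001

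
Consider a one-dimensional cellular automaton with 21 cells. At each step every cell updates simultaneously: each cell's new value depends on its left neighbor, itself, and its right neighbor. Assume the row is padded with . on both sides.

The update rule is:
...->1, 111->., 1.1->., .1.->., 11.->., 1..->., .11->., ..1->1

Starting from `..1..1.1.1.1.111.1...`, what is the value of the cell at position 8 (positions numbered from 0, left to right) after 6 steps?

step 1: 11..1..............11
step 2: ...1..1111111111111..
step 3: 111..1..............1
step 4: ....1..1111111111111.
step 5: 1111..1..............
step 6: .....1..1111111111111
position 8 holds 1

1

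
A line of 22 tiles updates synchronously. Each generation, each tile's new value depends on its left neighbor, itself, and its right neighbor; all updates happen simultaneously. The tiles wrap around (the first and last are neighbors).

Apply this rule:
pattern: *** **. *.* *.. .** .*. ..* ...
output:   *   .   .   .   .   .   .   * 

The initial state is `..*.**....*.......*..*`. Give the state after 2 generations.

generation 1: .......**...*****.....
generation 2: ******....*..***..****

******....*..***..****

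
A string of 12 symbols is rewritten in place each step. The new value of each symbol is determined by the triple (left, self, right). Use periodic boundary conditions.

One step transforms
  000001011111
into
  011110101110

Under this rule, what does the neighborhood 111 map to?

1

At position 8 the neighborhood is 111; the next row has 1 there.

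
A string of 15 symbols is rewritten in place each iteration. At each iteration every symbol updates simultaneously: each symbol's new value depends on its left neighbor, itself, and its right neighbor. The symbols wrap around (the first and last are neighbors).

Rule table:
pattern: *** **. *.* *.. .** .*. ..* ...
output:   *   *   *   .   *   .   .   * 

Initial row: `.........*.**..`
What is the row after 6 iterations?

********..*****

********..***.*
********..*****
********..*****  (fixed point — unchanged through iteration 6)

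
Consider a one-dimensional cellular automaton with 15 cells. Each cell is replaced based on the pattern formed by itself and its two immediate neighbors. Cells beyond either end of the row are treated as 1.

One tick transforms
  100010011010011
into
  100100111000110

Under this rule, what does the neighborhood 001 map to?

At position 3 the neighborhood is 001; the next row has 1 there.

1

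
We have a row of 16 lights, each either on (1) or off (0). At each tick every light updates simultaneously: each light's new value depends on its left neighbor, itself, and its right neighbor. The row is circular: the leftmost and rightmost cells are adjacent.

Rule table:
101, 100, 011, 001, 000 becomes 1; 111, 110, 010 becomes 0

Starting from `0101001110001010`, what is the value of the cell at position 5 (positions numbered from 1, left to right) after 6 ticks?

tick 1: 1010111001110101
tick 2: 0101100111001011
tick 3: 1011011100110110
tick 4: 0110110011101101
tick 5: 1101101110011010
tick 6: 1011011001110101
position 5 holds 0

0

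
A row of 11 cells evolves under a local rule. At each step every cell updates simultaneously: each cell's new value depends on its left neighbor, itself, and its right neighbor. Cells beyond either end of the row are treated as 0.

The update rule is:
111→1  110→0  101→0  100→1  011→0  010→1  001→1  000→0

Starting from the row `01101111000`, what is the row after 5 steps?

10000110100
11001000110
00111101001
01011001111
11000110110

11000110110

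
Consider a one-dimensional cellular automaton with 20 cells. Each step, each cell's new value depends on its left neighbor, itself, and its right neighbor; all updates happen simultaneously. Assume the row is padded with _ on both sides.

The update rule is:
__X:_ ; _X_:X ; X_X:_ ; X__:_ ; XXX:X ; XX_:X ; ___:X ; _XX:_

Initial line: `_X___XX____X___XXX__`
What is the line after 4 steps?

_X_X__X__X_X_X_X_X_X

step 1: _X_X__X_XX_X_X__XX_X
step 2: _X_X__X__X_X_X___X_X
step 3: _X_X__X__X_X_X_X_X_X
step 4: _X_X__X__X_X_X_X_X_X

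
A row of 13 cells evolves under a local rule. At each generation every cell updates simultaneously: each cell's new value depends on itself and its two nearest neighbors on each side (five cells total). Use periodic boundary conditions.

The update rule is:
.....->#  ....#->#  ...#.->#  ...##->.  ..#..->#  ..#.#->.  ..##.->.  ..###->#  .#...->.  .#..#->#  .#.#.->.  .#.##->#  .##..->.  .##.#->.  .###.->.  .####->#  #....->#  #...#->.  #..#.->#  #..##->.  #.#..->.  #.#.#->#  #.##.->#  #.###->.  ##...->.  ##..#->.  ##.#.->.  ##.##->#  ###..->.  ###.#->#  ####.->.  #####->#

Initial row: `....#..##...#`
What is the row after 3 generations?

.#####.....##
#.##...###...
.##....#....#

.##....#....#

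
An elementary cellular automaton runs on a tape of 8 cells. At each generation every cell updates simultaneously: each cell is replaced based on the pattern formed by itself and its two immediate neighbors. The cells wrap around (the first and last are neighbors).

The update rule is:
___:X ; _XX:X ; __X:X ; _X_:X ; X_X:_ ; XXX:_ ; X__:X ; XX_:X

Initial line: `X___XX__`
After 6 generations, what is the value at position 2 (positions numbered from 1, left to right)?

generation 1: XXXXXXXX
generation 2: ________
generation 3: XXXXXXXX  (repeats generation 1; period 2)
generation 6: ________
position 2 holds _

_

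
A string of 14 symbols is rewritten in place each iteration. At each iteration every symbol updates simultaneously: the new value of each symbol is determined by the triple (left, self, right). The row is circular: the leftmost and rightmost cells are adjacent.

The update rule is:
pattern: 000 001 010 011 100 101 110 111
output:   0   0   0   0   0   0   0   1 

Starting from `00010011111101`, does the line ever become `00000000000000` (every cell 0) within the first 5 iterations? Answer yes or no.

yes

00000001111000
00000000110000
00000000000000
all cells are 0 at iteration 3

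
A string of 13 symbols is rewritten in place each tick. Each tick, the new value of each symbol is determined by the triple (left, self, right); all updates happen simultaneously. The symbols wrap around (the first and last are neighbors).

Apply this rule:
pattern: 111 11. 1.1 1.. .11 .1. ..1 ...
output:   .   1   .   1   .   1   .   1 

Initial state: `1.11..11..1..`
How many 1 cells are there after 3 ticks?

7

tick 1: 1..11..11.11.
tick 2: 11..11..1..1.
tick 3: .11..11.11.1.
count of 1: 7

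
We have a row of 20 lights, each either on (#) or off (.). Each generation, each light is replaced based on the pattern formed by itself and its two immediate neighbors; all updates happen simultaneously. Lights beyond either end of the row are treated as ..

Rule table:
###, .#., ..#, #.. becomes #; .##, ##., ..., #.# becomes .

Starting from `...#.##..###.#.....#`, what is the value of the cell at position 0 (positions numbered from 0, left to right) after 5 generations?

generation 1: ..##...##.#..##...##
generation 2: .#..#.#...###..#.#..
generation 3: #####.##.#.#.###.##.
generation 4: .###.....#.#..#....#
generation 5: #.#.#...##.#####..##
position 0 holds #

#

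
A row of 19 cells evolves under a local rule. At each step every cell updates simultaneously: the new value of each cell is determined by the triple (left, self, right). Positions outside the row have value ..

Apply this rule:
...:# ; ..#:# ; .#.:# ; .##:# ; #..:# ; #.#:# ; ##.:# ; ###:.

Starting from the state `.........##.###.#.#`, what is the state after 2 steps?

#############.#####
#...........###...#

#...........###...#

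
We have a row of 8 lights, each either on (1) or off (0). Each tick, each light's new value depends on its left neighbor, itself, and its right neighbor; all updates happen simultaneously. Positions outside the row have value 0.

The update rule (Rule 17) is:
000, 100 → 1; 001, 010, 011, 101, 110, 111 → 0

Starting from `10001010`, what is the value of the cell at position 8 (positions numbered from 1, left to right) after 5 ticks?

1

01100001
00011100
11000011
00111000
10000111
position 8 holds 1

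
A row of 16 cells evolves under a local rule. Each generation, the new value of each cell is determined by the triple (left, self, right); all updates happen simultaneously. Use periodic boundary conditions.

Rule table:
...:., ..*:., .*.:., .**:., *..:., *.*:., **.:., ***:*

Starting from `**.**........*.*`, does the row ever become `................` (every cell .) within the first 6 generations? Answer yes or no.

*...............
................
all cells are . at generation 2

yes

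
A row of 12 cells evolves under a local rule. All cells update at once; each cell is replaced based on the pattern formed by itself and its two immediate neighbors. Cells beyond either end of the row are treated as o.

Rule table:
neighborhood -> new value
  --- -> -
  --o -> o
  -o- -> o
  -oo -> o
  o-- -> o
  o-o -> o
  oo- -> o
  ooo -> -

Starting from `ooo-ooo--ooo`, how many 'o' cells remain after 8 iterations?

9

--ooo-oooo--
ooo-ooo--ooo  (repeats iteration 0; period 2)
iteration 8: ooo-ooo--ooo
count of o: 9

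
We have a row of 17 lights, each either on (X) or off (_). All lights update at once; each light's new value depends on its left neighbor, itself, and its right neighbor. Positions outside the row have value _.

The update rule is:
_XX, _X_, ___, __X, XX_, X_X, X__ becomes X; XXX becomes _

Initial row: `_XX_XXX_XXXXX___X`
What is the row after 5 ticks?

XXXXX_XXX___XXXXX
X___XXX_XXXXX___X
XXXXX_XXX___XXXXX  (repeats tick 1; period 2)
tick 5: XXXXX_XXX___XXXXX

XXXXX_XXX___XXXXX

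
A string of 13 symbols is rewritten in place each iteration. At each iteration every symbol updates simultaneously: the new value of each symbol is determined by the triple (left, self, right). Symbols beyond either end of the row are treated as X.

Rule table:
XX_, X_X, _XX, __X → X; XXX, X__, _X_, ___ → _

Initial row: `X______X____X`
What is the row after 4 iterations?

X__X____XX___

X_____X____XX
X____X____XX_
X___X____XXXX
X__X____XX___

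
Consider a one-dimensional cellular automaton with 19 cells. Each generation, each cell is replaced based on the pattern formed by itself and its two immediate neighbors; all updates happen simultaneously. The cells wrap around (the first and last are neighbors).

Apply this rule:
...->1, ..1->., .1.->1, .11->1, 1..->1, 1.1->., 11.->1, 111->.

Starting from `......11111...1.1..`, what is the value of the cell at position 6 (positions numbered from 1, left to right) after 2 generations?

.

11111.1...111.1.111
....1.111.1.1.1.1..
position 6 holds .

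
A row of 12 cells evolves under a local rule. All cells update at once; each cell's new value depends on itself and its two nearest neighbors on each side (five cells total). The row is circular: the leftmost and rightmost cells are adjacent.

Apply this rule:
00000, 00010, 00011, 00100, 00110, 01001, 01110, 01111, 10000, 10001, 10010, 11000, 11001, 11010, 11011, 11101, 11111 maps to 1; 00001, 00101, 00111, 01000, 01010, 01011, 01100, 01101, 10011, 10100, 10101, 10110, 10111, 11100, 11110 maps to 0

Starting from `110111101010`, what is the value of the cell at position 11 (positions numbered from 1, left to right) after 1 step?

step 1: 001010110000
position 11 holds 0

0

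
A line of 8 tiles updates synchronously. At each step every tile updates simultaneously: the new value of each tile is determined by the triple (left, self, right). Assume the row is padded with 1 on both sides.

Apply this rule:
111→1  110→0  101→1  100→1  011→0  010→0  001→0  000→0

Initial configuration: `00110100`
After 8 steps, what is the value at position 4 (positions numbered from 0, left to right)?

10001010
01000101
10100010
01010001
10101000
01010100
10101010
01010101
position 4 holds 0

0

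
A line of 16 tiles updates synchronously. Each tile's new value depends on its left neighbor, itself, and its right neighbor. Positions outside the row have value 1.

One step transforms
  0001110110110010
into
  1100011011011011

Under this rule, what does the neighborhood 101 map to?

1

At position 6 the neighborhood is 101; the next row has 1 there.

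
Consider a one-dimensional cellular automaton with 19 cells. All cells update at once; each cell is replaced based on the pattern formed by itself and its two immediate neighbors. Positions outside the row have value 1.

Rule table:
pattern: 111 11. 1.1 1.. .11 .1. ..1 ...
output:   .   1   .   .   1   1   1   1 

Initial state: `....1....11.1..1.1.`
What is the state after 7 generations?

generation 1: .1111.11111.1.11.1.
generation 2: .1..1.1...1.1.11.1.
generation 3: .1.11.1.111.1.11.1.
generation 4: .1.11.1.1.1.1.11.1.
generation 5: .1.11.1.1.1.1.11.1.  (fixed point — unchanged through generation 7)

.1.11.1.1.1.1.11.1.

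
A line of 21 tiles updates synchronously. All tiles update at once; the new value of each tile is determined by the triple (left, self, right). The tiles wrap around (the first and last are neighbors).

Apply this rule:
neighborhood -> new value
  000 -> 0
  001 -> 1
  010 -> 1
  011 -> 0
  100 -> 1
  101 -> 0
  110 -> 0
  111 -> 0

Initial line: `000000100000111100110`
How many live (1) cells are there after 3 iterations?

000001110001000011001
100010001011100100111
010111011000011111000
count of 1: 11

11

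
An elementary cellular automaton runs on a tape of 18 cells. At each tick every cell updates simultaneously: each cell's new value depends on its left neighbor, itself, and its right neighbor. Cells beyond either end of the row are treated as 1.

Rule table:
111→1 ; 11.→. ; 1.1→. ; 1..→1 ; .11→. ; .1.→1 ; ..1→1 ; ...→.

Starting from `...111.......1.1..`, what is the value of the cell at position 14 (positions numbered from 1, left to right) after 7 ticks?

1.1.1.1.....11.111
..1.1.11...1....11
111.1...1.111..1.1
11..11.11..1.111..
1.11.....111..1.11
....1...1.1.111..1
1..111.11.1..1.11.
position 14 holds 1

1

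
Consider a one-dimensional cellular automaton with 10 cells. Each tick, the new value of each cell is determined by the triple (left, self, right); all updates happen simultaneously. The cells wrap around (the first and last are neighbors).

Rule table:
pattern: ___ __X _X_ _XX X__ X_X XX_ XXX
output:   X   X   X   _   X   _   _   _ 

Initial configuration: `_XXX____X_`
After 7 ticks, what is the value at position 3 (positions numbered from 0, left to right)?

_

tick 1: X___XXXXXX
tick 2: _XXX______
tick 3: X___XXXXXX  (repeats tick 1; period 2)
tick 7: X___XXXXXX
position 3 holds _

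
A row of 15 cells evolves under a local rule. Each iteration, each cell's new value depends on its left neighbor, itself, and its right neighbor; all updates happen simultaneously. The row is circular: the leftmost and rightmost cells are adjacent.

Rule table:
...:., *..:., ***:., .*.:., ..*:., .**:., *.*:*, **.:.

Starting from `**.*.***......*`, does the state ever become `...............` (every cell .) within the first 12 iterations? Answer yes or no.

iteration 1: ..*.*..........
iteration 2: ...*...........
iteration 3: ...............
all cells are . at iteration 3

yes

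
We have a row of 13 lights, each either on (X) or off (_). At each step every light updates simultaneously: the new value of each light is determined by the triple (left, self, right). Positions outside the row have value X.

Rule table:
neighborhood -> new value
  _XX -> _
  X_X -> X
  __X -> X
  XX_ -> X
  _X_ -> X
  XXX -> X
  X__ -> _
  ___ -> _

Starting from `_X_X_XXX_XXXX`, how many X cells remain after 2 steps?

11

XXXXX_XXX_XXX
XXXXXX_XXX_XX
count of X: 11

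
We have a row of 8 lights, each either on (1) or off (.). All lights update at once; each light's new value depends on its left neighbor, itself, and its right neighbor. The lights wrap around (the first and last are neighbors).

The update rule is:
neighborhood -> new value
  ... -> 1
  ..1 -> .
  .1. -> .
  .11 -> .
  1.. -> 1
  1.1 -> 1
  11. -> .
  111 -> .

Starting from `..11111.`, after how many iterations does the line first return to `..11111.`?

1......1
.11111..
......11
11111...
.....11.
1111...1
....11..
111...11
...11...
11...111
..11....
1...1111
.11.....
...11111
11......
..11111.

16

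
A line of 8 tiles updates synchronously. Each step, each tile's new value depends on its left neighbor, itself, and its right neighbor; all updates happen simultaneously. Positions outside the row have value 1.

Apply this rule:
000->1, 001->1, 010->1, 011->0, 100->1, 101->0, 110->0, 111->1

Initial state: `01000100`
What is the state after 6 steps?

01111111
00111111
11011111
10001111
01110111
00100011

00100011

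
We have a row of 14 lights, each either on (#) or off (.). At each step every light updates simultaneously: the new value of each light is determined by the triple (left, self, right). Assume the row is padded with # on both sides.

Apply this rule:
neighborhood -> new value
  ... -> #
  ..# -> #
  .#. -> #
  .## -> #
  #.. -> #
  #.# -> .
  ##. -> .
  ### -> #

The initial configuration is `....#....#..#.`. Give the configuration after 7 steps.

#######.######

#############.
############..
###########.##
##########..##
#########.####
########..####
#######.######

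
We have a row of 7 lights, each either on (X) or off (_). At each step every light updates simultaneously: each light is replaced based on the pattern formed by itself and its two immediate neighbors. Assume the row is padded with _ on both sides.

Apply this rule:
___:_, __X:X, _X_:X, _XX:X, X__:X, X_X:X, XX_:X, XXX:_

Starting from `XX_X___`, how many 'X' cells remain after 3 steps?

XXXXX__
X___XX_
XX_XXXX
count of X: 6

6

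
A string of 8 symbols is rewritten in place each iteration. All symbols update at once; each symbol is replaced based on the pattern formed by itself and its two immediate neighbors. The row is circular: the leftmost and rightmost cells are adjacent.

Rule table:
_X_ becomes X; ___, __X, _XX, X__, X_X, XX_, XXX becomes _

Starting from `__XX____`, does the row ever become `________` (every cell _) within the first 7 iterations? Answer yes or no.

yes

________
all cells are _ at iteration 1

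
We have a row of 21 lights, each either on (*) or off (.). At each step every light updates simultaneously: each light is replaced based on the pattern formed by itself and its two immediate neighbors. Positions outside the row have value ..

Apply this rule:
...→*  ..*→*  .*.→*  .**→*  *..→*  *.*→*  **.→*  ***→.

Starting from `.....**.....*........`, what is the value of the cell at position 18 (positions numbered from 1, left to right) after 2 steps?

step 1: *********************
step 2: *...................*
position 18 holds .

.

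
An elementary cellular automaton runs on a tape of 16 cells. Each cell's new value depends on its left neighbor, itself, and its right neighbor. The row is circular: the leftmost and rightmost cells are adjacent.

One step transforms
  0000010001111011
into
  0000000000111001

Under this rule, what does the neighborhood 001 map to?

0

At position 4 the neighborhood is 001; the next row has 0 there.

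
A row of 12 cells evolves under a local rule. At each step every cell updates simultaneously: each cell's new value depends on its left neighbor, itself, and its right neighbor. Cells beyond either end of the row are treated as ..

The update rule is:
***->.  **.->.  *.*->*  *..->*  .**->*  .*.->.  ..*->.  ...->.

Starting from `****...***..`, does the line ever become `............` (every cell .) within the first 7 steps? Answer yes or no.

no

step 1: *...*..*..*.
step 2: .*...*..*..*
step 3: ..*...*..*..
step 4: ...*...*..*.
step 5: ....*...*..*
step 6: .....*...*..
step 7: ......*...*.
step 7 is ......*...*., still not uniform .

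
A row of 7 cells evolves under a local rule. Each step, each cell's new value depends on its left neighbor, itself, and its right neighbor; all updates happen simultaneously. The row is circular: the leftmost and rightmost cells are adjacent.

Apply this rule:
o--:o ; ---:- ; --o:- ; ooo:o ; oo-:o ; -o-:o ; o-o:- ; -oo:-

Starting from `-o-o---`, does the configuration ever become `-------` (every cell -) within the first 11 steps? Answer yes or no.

-o-oo--
-o--oo-
-oo--oo
--oo--o
o--oo-o
oo--o--
-oo-oo-
--o--oo
o-oo--o
o--oo--
oo--oo-
step 11 is oo--oo-, still not uniform -

no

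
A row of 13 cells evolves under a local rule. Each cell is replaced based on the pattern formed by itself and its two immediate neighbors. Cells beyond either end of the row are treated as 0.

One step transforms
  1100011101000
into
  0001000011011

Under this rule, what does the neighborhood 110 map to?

0

At position 1 the neighborhood is 110; the next row has 0 there.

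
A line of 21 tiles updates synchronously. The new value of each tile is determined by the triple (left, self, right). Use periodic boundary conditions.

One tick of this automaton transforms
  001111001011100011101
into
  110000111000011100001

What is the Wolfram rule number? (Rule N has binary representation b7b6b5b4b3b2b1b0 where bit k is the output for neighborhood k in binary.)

23

position 3: 111 → 0  (bit 7 = 0)
position 5: 110 → 0  (bit 6 = 0)
position 9: 101 → 0  (bit 5 = 0)
position 0: 100 → 1  (bit 4 = 1)
position 2: 011 → 0  (bit 3 = 0)
position 8: 010 → 1  (bit 2 = 1)
position 1: 001 → 1  (bit 1 = 1)
position 14: 000 → 1  (bit 0 = 1)
bits b7..b0 = 00010111 = 23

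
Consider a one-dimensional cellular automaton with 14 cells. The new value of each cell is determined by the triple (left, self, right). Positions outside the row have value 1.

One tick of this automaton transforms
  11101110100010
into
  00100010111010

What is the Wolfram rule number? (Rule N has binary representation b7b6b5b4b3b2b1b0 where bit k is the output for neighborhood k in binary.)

85

position 0: 111 → 0  (bit 7 = 0)
position 2: 110 → 1  (bit 6 = 1)
position 3: 101 → 0  (bit 5 = 0)
position 9: 100 → 1  (bit 4 = 1)
position 4: 011 → 0  (bit 3 = 0)
position 8: 010 → 1  (bit 2 = 1)
position 11: 001 → 0  (bit 1 = 0)
position 10: 000 → 1  (bit 0 = 1)
bits b7..b0 = 01010101 = 85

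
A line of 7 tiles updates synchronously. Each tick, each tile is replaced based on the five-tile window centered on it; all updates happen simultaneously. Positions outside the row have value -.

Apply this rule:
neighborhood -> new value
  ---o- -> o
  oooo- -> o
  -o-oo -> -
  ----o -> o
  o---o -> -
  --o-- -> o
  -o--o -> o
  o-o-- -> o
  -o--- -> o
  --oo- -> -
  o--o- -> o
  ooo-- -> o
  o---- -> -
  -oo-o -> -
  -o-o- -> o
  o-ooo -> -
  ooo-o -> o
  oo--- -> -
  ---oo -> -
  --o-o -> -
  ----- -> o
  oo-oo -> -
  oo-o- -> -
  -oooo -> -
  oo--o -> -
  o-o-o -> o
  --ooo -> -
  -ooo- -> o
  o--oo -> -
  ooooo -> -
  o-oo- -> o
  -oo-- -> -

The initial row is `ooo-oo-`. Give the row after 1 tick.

-oo-o--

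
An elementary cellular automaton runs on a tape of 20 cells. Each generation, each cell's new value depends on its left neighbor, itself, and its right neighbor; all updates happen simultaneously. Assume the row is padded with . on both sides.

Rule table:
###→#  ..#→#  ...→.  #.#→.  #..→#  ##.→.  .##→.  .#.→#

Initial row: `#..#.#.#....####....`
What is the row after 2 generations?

generation 1: ####.#.##..#.##.#...
generation 2: .##..#...###....##..

.##..#...###....##..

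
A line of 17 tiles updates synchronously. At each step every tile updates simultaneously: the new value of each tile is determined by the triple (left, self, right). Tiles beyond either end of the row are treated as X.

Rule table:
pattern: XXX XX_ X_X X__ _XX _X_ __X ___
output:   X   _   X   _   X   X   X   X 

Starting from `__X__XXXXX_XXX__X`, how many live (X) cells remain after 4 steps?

_XX_XXXXX_XXX__XX
XX_XXXXX_XXX__XXX
X_XXXXX_XXX__XXXX
_XXXXX_XXX__XXXXX
count of X: 13

13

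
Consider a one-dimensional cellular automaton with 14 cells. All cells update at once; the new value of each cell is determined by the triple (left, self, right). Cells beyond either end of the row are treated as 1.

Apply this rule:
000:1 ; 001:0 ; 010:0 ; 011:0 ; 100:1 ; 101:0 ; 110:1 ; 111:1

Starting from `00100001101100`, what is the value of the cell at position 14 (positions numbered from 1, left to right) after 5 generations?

0

10011100100110
11001110010010
11100111001000
11110011100110
11111001110010
position 14 holds 0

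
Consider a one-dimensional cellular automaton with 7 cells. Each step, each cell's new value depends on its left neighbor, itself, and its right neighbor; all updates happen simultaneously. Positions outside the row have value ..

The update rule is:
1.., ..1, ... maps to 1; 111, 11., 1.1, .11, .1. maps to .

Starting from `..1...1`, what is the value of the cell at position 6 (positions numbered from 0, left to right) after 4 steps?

1

step 1: 11.111.
step 2: ......1
step 3: 111111.
step 4: ......1
position 6 holds 1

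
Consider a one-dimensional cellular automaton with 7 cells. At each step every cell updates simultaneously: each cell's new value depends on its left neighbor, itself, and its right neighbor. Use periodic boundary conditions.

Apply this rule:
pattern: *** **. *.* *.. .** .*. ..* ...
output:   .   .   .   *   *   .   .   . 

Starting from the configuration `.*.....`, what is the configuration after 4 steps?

.....*.

step 1: ..*....
step 2: ...*...
step 3: ....*..
step 4: .....*.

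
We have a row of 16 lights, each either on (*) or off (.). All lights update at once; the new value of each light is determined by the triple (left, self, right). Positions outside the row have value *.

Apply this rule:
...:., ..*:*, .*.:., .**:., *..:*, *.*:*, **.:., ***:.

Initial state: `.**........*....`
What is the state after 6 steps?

.**.*.**.*.*.**.

*..*......*.*..*
.**.*....*.*.**.
*..*.*..*.*.*..*
.**.*.**.*.*.**.
*..*.*..*.*.*..*  (repeats step 3; period 2)
step 6: .**.*.**.*.*.**.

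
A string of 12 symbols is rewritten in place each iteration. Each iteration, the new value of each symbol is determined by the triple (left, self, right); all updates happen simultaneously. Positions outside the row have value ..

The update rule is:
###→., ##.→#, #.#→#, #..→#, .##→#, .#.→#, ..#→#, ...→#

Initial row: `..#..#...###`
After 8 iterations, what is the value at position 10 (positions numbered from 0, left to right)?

##########.#
#........###
##########.#  (repeats iteration 1; period 2)
iteration 8: #........###
position 10 holds #

#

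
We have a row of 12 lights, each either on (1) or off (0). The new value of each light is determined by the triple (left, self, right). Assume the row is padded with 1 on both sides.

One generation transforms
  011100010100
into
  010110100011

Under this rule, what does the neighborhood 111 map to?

0

At position 2 the neighborhood is 111; the next row has 0 there.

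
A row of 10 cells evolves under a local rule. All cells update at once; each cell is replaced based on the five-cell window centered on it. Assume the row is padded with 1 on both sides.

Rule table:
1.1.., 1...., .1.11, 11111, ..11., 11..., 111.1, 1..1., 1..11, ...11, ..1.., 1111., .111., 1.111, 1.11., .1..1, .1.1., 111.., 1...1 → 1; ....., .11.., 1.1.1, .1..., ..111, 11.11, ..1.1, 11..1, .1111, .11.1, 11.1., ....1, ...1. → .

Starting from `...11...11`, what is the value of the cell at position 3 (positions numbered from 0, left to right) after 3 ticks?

tick 1: 1111.111..
tick 2: 1111.111.1
tick 3: 1111.111.1
position 3 holds 1

1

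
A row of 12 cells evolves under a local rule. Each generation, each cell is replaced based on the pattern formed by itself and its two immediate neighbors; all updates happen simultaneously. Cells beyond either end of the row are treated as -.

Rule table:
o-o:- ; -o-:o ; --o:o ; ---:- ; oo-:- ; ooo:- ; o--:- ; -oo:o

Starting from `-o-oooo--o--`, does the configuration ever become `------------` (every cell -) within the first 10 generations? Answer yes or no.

oo-o----oo--
o--o---oo---
o-oo--oo----
o-o--oo-----
o-o-oo------
o-o-o-------
o-o-o-------  (fixed point — unchanged through generation 10)
generation 10 is o-o-o-------, still not uniform -

no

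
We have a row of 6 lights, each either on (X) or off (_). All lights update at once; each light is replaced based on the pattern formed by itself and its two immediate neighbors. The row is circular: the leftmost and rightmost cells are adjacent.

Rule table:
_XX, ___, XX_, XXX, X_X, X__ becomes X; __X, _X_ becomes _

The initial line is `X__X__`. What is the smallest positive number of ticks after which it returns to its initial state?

3

tick 1: _X__X_
tick 2: __X__X
tick 3: X__X__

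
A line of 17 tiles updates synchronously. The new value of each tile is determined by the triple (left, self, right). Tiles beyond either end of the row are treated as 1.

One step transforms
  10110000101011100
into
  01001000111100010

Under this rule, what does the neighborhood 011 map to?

0

At position 2 the neighborhood is 011; the next row has 0 there.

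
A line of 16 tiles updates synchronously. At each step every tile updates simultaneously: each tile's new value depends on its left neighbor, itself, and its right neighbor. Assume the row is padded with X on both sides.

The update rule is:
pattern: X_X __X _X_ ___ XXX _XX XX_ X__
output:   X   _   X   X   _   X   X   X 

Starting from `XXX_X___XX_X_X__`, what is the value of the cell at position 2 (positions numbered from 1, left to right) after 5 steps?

step 1: __XXXXX_XXXXXXX_
step 2: X_X___XXX_____XX
step 3: XXXXX_X_XXXXX_X_
step 4: ____XXXXX___XXXX
step 5: XXX_X___XXX_X___
position 2 holds X

X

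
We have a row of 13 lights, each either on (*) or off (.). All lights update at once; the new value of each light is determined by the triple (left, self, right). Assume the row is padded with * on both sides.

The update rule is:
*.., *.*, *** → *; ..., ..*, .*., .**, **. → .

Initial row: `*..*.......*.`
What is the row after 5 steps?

.*.*.*..*....

step 1: .*..*.......*
step 2: *.*..*.......
step 3: .*.*..*......
step 4: *.*.*..*.....
step 5: .*.*.*..*....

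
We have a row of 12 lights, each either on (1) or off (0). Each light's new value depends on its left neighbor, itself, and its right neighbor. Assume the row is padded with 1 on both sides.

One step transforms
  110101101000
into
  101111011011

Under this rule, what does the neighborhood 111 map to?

1

At position 0 the neighborhood is 111; the next row has 1 there.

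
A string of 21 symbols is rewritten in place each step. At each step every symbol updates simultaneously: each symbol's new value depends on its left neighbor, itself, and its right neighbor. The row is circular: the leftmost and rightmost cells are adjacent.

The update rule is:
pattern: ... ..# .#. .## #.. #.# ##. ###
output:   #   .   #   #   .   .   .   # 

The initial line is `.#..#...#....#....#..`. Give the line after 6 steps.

.#..#.#.#.##.#.##.#.#
.#..#.#.#.#..#.#..#.#
.#..#.#.#.#..#.#..#.#  (fixed point — unchanged through step 6)

.#..#.#.#.#..#.#..#.#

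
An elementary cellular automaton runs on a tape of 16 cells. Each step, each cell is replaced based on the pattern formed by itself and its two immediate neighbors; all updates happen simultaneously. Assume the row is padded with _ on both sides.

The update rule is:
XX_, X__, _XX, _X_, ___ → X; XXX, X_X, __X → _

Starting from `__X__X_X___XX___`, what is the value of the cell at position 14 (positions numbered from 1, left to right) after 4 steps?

step 1: X_XX_X_XXX_XXXXX
step 2: X_XX_X_X_X_X___X
step 3: X_XX_X_X_X_XXX_X
step 4: X_XX_X_X_X_X_X_X
position 14 holds X

X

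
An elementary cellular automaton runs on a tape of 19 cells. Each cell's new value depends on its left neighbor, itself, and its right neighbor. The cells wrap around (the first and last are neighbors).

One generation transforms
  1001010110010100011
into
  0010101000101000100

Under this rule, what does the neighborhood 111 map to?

At position 18 the neighborhood is 111; the next row has 0 there.

0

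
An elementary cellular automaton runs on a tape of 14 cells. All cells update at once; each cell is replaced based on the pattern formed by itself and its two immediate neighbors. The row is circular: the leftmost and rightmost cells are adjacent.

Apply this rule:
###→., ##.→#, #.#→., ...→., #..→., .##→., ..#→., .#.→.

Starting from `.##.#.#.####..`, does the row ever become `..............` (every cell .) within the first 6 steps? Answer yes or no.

yes

..#........#..
..............
all cells are . at step 2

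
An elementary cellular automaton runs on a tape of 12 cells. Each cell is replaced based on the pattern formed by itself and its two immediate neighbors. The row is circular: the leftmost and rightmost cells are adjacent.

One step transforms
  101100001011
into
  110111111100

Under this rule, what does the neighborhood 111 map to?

At position 11 the neighborhood is 111; the next row has 0 there.

0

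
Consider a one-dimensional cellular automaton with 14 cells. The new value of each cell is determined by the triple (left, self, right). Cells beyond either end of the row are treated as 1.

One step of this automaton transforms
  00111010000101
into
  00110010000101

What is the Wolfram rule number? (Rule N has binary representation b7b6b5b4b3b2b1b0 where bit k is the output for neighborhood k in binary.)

140

position 3: 111 → 1  (bit 7 = 1)
position 4: 110 → 0  (bit 6 = 0)
position 5: 101 → 0  (bit 5 = 0)
position 0: 100 → 0  (bit 4 = 0)
position 2: 011 → 1  (bit 3 = 1)
position 6: 010 → 1  (bit 2 = 1)
position 1: 001 → 0  (bit 1 = 0)
position 8: 000 → 0  (bit 0 = 0)
bits b7..b0 = 10001100 = 140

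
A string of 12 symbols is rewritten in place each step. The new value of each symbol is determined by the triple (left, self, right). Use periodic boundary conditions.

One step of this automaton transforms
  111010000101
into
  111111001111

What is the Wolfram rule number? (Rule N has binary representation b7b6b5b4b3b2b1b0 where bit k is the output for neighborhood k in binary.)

254

position 0: 111 → 1  (bit 7 = 1)
position 2: 110 → 1  (bit 6 = 1)
position 3: 101 → 1  (bit 5 = 1)
position 5: 100 → 1  (bit 4 = 1)
position 11: 011 → 1  (bit 3 = 1)
position 4: 010 → 1  (bit 2 = 1)
position 8: 001 → 1  (bit 1 = 1)
position 6: 000 → 0  (bit 0 = 0)
bits b7..b0 = 11111110 = 254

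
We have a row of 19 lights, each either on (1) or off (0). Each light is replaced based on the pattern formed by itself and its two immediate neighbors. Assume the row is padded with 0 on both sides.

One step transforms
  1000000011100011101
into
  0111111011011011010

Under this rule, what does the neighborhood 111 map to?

At position 9 the neighborhood is 111; the next row has 1 there.

1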